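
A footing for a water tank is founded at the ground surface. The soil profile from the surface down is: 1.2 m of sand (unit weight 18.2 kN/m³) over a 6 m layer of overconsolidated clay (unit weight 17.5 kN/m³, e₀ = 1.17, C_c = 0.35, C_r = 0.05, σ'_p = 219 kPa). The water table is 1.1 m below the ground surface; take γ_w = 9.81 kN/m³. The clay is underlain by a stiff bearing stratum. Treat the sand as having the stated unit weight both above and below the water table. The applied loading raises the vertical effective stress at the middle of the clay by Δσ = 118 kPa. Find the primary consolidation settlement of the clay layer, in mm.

S_c ≈ 78.3 mm

Mid-depth of clay below the ground surface: z = 1.2 + 6/2 = 4.2 m.
Total vertical stress at mid-clay: σ_v = 18.2×1.2 + 17.5×3 = 74.34 kPa.
Pore pressure: u = 9.81×(4.2 − 1.1) = 30.411 kPa.
Initial effective stress: σ'_0 = σ_v − u = 74.34 − 30.411 = 43.929 kPa.
Final effective stress: σ'_f = 43.929 + 118 = 161.93 kPa.
σ'_f = 161.93 ≤ σ'_p = 219 kPa, so the clay remains overconsolidated and only the recompression index applies:
S_c = C_r·H/(1+e₀)·log₁₀(σ'_f/σ'_0) = 0.05×6/2.17×log₁₀(161.93/43.929)
    = 0.13825 × 0.56658 = 0.07833 m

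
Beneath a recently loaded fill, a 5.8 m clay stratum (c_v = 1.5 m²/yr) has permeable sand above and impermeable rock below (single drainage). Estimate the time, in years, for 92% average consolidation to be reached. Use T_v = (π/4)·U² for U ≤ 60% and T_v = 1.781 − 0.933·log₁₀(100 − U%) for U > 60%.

t ≈ 21 years

Drainage path length: H_d = H = 5.8 m (single drainage).
U > 60%: T_v = 1.781 − 0.933·log₁₀(100 − 92) = 0.93842.
t = T_v·H_d²/c_v = 0.93842×5.8²/1.5 = 21.05 years.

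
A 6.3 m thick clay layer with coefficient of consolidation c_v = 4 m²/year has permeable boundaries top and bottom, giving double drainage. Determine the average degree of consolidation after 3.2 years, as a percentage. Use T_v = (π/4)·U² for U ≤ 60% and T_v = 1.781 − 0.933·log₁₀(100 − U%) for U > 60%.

Drainage path length: H_d = H/2 = 3.15 m (double drainage).
T_v = c_v·t/H_d² = 4×3.2/3.15² = 1.29.
T_v = 1.29 corresponds to the U > 60% branch:
U = 1 − 10^((1.781 − T_v)/0.933)/100 = 0.9664

U ≈ 96.6 %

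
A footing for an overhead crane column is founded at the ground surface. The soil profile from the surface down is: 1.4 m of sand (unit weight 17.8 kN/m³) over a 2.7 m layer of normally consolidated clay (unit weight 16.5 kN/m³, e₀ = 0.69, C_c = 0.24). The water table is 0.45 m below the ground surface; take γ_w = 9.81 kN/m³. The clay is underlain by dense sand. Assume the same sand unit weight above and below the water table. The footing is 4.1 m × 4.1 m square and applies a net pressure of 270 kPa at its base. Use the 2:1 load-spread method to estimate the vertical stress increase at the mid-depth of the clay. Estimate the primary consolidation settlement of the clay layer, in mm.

S_c ≈ 266 mm

Mid-depth of clay below the ground surface: z = 1.4 + 2.7/2 = 2.75 m.
Total vertical stress at mid-clay: σ_v = 17.8×1.4 + 16.5×1.35 = 47.195 kPa.
Pore pressure: u = 9.81×(2.75 − 0.45) = 22.563 kPa.
Initial effective stress: σ'_0 = σ_v − u = 47.195 − 22.563 = 24.632 kPa.
Stress increase at mid-clay by the 2:1 spreading method:
Δσ = qBL/((B+z)(L+z)) = 270×4.1×4.1/((4.1+2.75)(4.1+2.75)) = 96.728 kPa
Final effective stress: σ'_f = σ'_0 + Δσ = 24.632 + 96.728 = 121.36 kPa.
Normally consolidated clay, so the full stress increment lies on the virgin compression line:
S_c = C_c·H/(1+e₀)·log₁₀(σ'_f/σ'_0) = 0.24×2.7/(1+0.69)×log₁₀(121.36/24.632)
    = 0.38343 × 0.69258 = 0.2656 m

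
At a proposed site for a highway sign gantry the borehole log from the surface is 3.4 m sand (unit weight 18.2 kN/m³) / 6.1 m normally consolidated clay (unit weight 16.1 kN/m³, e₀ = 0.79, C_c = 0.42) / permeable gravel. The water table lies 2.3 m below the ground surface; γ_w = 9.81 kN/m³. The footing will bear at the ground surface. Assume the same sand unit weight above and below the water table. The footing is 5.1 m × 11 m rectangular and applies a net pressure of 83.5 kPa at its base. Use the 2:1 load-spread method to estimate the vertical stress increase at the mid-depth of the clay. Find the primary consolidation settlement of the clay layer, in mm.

S_c ≈ 178 mm

Mid-depth of clay below the ground surface: z = 3.4 + 6.1/2 = 6.45 m.
Total vertical stress at mid-clay: σ_v = 18.2×3.4 + 16.1×3.05 = 110.98 kPa.
Pore pressure: u = 9.81×(6.45 − 2.3) = 40.712 kPa.
Initial effective stress: σ'_0 = σ_v − u = 110.98 − 40.712 = 70.268 kPa.
Stress increase at mid-clay by the 2:1 spreading method:
Δσ = qBL/((B+z)(L+z)) = 83.5×5.1×11/((5.1+6.45)(11+6.45)) = 23.242 kPa
Final effective stress: σ'_f = σ'_0 + Δσ = 70.268 + 23.242 = 93.51 kPa.
Normally consolidated clay, so the full stress increment lies on the virgin compression line:
S_c = C_c·H/(1+e₀)·log₁₀(σ'_f/σ'_0) = 0.42×6.1/(1+0.79)×log₁₀(93.51/70.268)
    = 1.4313 × 0.1241 = 0.1776 m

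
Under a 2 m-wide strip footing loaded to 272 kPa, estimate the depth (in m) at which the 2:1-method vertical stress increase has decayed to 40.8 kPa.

2:1 spreading — at depth z the loaded area has grown by z in each plan dimension:
qB/(B+z) = Δσ_z ⇒ z = qB/Δσ_z − B = 272×2/40.8 − 2 = 11.33 m

z ≈ 11.3 m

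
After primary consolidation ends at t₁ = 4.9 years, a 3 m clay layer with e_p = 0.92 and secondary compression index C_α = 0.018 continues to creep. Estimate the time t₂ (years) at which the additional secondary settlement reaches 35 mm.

t₂ ≈ 86 years

S_s = C_α·H/(1+e_p)·log₁₀(t₂/t₁) ⇒ log₁₀(t₂/t₁) = S_s·(1+e_p)/(C_α·H).
log₁₀(t₂/t₁) = 0.035 × (1+0.92) / (0.018×3) = 1.244
t₂ = t₁ × 10^1.244 = 4.9 × 17.56 = 86.03 years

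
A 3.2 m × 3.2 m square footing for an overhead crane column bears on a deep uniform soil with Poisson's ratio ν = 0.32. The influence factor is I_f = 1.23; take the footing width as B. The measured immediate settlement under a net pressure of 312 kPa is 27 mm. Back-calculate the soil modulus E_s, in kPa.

E_s ≈ 40800 kPa

S_e = q·B·(1−ν²)/E_s · I_f  ⇒  E_s = q·B·(1−ν²)·I_f / S_e.
E_s = 312 × 3.2 × 0.8976 × 1.23 / 0.027 = 40830 kPa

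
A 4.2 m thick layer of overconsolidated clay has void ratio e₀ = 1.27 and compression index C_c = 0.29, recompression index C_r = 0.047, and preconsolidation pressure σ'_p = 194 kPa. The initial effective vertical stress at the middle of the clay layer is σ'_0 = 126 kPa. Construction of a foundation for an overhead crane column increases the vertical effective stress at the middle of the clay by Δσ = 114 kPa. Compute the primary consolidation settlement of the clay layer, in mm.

S_c ≈ 65.9 mm

Final effective stress: σ'_f = 126 + 114 = 240 kPa.
σ'_f = 240 > σ'_p = 194 kPa, so the stress path crosses the preconsolidation pressure — recompression up to σ'_p, then virgin compression beyond:
S_c = H/(1+e₀)·[C_r·log₁₀(σ'_p/σ'_0) + C_c·log₁₀(σ'_f/σ'_p)]
    = 4.2/2.27 × [0.047×log₁₀(194/126) + 0.29×log₁₀(240/194)]
    = 1.8502 × [0.0088093 + 0.026799] = 0.06588 m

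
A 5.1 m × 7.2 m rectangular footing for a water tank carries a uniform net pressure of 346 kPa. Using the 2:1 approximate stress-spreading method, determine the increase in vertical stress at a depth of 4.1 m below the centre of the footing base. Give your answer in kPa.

By the 2:1 method the load spreads at 1 horizontal : 2 vertical, so at depth z the loaded area has grown by z in each plan dimension:
Δσ = qBL/((B+z)(L+z)) = 346×5.1×7.2/((5.1+4.1)(7.2+4.1)) = 122.21 kPa

Δσ_z ≈ 122 kPa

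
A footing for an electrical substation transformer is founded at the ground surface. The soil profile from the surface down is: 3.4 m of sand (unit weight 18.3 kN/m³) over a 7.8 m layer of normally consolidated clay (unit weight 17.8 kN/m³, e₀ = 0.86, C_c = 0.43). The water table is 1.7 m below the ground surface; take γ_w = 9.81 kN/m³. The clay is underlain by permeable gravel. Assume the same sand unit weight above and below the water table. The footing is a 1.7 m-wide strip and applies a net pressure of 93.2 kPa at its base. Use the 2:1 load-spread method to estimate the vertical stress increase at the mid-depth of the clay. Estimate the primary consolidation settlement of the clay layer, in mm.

S_c ≈ 162 mm

Mid-depth of clay below the ground surface: z = 3.4 + 7.8/2 = 7.3 m.
Total vertical stress at mid-clay: σ_v = 18.3×3.4 + 17.8×3.9 = 131.64 kPa.
Pore pressure: u = 9.81×(7.3 − 1.7) = 54.936 kPa.
Initial effective stress: σ'_0 = σ_v − u = 131.64 − 54.936 = 76.704 kPa.
Stress increase at mid-clay by the 2:1 spreading method:
Δσ = qB/(B+z) = 93.2×1.7/(1.7+7.3) = 17.604 kPa
Final effective stress: σ'_f = σ'_0 + Δσ = 76.704 + 17.604 = 94.308 kPa.
Normally consolidated clay, so the full stress increment lies on the virgin compression line:
S_c = C_c·H/(1+e₀)·log₁₀(σ'_f/σ'_0) = 0.43×7.8/(1+0.86)×log₁₀(94.308/76.704)
    = 1.8032 × 0.089731 = 0.1618 m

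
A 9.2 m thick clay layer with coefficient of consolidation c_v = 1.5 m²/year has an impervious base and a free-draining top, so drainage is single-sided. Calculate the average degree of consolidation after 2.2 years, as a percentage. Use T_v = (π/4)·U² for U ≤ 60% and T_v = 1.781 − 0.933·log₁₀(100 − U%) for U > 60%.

U ≈ 22.3 %

Drainage path length: H_d = H = 9.2 m (single drainage).
T_v = c_v·t/H_d² = 1.5×2.2/9.2² = 0.038989.
T_v = 0.038989 corresponds to the U ≤ 60% branch:
U = √(4T_v/π) = 0.2228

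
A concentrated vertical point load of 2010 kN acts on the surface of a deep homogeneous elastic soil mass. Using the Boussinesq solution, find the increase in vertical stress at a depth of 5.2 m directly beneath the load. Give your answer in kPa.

Boussinesq vertical stress below a point load on an elastic half-space:
Δσ_z = 3P/(2πz²) · [1 + (r/z)²]^(−5/2)
r/z = 0/5.2 = 0; [1+(r/z)²]^(−5/2) = 1.
Δσ_z = 3×2010/(2π×5.2²) × 1 = 35.492 × 1 = 35.49 kPa

Δσ_z ≈ 35.5 kPa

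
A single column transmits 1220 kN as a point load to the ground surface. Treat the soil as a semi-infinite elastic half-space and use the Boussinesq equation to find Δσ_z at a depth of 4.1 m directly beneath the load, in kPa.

Δσ_z ≈ 34.7 kPa

Boussinesq vertical stress below a point load on an elastic half-space:
Δσ_z = 3P/(2πz²) · [1 + (r/z)²]^(−5/2)
r/z = 0/4.1 = 0; [1+(r/z)²]^(−5/2) = 1.
Δσ_z = 3×1220/(2π×4.1²) × 1 = 34.652 × 1 = 34.65 kPa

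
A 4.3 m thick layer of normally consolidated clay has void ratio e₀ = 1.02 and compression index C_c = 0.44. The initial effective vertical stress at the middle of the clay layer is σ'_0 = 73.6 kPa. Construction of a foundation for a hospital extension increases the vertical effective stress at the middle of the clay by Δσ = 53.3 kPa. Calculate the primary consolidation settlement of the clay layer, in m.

Final effective stress: σ'_f = σ'_0 + Δσ = 73.6 + 53.3 = 126.9 kPa.
Normally consolidated clay, so the full stress increment lies on the virgin compression line:
S_c = C_c·H/(1+e₀)·log₁₀(σ'_f/σ'_0) = 0.44×4.3/(1+1.02)×log₁₀(126.9/73.6)
    = 0.93663 × 0.23658 = 0.2216 m

S_c ≈ 0.222 m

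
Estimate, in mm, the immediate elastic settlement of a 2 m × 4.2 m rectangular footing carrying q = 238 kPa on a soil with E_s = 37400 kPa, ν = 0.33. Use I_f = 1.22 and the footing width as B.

Immediate (elastic) settlement: S_e = q·B·(1−ν²)/E_s · I_f.
S_e = 238 × 2 × (1 − 0.33²) / 37400 × 1.22
    = 238 × 2 × 0.8911 / 37400 × 1.22
    = 0.01384 m = 13.84 mm

S_e ≈ 13.8 mm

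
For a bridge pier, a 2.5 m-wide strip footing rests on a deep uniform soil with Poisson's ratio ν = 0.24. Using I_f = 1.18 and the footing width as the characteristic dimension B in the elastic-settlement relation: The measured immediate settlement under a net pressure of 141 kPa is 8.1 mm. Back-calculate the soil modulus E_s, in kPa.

S_e = q·B·(1−ν²)/E_s · I_f  ⇒  E_s = q·B·(1−ν²)·I_f / S_e.
E_s = 141 × 2.5 × 0.9424 × 1.18 / 0.0081 = 48390 kPa

E_s ≈ 48400 kPa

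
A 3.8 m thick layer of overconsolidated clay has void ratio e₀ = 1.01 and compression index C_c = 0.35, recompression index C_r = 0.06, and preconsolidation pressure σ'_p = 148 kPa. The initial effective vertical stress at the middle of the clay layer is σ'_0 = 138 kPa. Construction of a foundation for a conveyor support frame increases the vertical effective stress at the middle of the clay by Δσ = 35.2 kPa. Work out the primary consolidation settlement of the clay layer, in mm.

Final effective stress: σ'_f = 138 + 35.2 = 173.2 kPa.
σ'_f = 173.2 > σ'_p = 148 kPa, so the stress path crosses the preconsolidation pressure — recompression up to σ'_p, then virgin compression beyond:
S_c = H/(1+e₀)·[C_r·log₁₀(σ'_p/σ'_0) + C_c·log₁₀(σ'_f/σ'_p)]
    = 3.8/2.01 × [0.06×log₁₀(148/138) + 0.35×log₁₀(173.2/148)]
    = 1.8905 × [0.001823 + 0.0239] = 0.04863 m

S_c ≈ 48.6 mm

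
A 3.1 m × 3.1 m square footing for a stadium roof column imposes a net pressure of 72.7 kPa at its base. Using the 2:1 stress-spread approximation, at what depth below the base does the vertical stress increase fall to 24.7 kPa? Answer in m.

z ≈ 2.22 m

2:1 spreading — at depth z the loaded area has grown by z in each plan dimension:
qB²/(B+z)² = Δσ_z ⇒ z = B(√(q/Δσ_z) − 1) = 3.1×(√(72.7/24.7) − 1) = 2.218 m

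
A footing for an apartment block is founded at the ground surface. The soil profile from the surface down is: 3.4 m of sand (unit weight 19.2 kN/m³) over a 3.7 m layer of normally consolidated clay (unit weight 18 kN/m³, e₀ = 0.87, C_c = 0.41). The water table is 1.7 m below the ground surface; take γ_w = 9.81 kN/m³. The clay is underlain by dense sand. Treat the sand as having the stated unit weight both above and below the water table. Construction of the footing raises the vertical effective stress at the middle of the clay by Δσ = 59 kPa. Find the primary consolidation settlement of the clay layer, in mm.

Mid-depth of clay below the ground surface: z = 3.4 + 3.7/2 = 5.25 m.
Total vertical stress at mid-clay: σ_v = 19.2×3.4 + 18×1.85 = 98.58 kPa.
Pore pressure: u = 9.81×(5.25 − 1.7) = 34.825 kPa.
Initial effective stress: σ'_0 = σ_v − u = 98.58 − 34.825 = 63.755 kPa.
Final effective stress: σ'_f = σ'_0 + Δσ = 63.755 + 59 = 122.75 kPa.
Normally consolidated clay, so the full stress increment lies on the virgin compression line:
S_c = C_c·H/(1+e₀)·log₁₀(σ'_f/σ'_0) = 0.41×3.7/(1+0.87)×log₁₀(122.75/63.755)
    = 0.81123 × 0.28451 = 0.2308 m

S_c ≈ 231 mm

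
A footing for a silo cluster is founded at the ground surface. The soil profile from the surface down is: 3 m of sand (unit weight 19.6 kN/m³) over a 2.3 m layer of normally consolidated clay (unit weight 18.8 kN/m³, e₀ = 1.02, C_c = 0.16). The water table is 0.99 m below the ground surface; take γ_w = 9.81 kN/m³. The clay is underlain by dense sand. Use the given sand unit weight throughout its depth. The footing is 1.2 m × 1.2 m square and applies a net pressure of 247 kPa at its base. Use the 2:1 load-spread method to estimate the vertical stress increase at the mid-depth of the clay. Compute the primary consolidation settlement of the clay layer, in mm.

Mid-depth of clay below the ground surface: z = 3 + 2.3/2 = 4.15 m.
Total vertical stress at mid-clay: σ_v = 19.6×3 + 18.8×1.15 = 80.42 kPa.
Pore pressure: u = 9.81×(4.15 − 0.99) = 31 kPa.
Initial effective stress: σ'_0 = σ_v − u = 80.42 − 31 = 49.42 kPa.
Stress increase at mid-clay by the 2:1 spreading method:
Δσ = qBL/((B+z)(L+z)) = 247×1.2×1.2/((1.2+4.15)(1.2+4.15)) = 12.427 kPa
Final effective stress: σ'_f = σ'_0 + Δσ = 49.42 + 12.427 = 61.847 kPa.
Normally consolidated clay, so the full stress increment lies on the virgin compression line:
S_c = C_c·H/(1+e₀)·log₁₀(σ'_f/σ'_0) = 0.16×2.3/(1+1.02)×log₁₀(61.847/49.42)
    = 0.18218 × 0.097416 = 0.01775 m

S_c ≈ 17.7 mm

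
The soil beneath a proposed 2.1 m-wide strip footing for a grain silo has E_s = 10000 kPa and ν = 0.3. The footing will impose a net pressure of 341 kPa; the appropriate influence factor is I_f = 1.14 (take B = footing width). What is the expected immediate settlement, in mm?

S_e ≈ 74.3 mm

Immediate (elastic) settlement: S_e = q·B·(1−ν²)/E_s · I_f.
S_e = 341 × 2.1 × (1 − 0.3²) / 10000 × 1.14
    = 341 × 2.1 × 0.91 / 10000 × 1.14
    = 0.07429 m = 74.29 mm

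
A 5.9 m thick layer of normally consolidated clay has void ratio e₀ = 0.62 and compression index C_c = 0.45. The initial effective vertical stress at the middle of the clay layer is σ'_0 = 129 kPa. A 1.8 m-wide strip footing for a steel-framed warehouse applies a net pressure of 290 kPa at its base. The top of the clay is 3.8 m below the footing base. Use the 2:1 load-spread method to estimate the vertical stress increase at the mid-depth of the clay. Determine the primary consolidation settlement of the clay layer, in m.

S_c ≈ 0.276 m

Mid-depth of clay below the footing base: z = 3.8 + 5.9/2 = 6.75 m.
Stress increase at mid-clay by the 2:1 spreading method:
Δσ = qB/(B+z) = 290×1.8/(1.8+6.75) = 61.053 kPa
Final effective stress: σ'_f = σ'_0 + Δσ = 129 + 61.053 = 190.05 kPa.
Normally consolidated clay, so the full stress increment lies on the virgin compression line:
S_c = C_c·H/(1+e₀)·log₁₀(σ'_f/σ'_0) = 0.45×5.9/(1+0.62)×log₁₀(190.05/129)
    = 1.6389 × 0.16828 = 0.2758 m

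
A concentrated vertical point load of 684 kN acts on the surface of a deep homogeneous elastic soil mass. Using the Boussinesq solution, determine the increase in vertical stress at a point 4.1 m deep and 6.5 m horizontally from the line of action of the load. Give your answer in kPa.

Boussinesq vertical stress below a point load on an elastic half-space:
Δσ_z = 3P/(2πz²) · [1 + (r/z)²]^(−5/2)
r/z = 6.5/4.1 = 1.5854; [1+(r/z)²]^(−5/2) = 0.04322.
Δσ_z = 3×684/(2π×4.1²) × 0.04322 = 19.428 × 0.04322 = 0.8397 kPa

Δσ_z ≈ 0.84 kPa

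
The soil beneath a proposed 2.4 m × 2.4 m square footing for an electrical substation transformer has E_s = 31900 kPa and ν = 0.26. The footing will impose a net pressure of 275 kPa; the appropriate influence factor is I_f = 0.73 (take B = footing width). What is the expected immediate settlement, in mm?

Immediate (elastic) settlement: S_e = q·B·(1−ν²)/E_s · I_f.
S_e = 275 × 2.4 × (1 − 0.26²) / 31900 × 0.73
    = 275 × 2.4 × 0.9324 / 31900 × 0.73
    = 0.01408 m = 14.08 mm

S_e ≈ 14.1 mm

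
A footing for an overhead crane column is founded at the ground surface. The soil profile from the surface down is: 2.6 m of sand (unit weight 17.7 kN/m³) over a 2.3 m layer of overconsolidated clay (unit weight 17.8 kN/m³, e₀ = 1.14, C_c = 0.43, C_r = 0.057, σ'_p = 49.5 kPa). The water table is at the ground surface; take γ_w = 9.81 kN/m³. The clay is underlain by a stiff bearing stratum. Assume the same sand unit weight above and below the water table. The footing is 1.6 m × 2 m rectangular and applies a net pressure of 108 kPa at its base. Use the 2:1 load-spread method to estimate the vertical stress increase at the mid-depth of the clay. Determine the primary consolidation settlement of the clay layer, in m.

Mid-depth of clay below the ground surface: z = 2.6 + 2.3/2 = 3.75 m.
Total vertical stress at mid-clay: σ_v = 17.7×2.6 + 17.8×1.15 = 66.49 kPa.
Pore pressure: u = 9.81×(3.75 − 0) = 36.788 kPa.
Initial effective stress: σ'_0 = σ_v − u = 66.49 − 36.788 = 29.702 kPa.
Stress increase at mid-clay by the 2:1 spreading method:
Δσ = qBL/((B+z)(L+z)) = 108×1.6×2/((1.6+3.75)(2+3.75)) = 11.234 kPa
Final effective stress: σ'_f = 29.702 + 11.234 = 40.936 kPa.
σ'_f = 40.936 ≤ σ'_p = 49.5 kPa, so the clay remains overconsolidated and only the recompression index applies:
S_c = C_r·H/(1+e₀)·log₁₀(σ'_f/σ'_0) = 0.057×2.3/2.14×log₁₀(40.936/29.702)
    = 0.061264 × 0.13932 = 0.008535 m

S_c ≈ 0.00854 m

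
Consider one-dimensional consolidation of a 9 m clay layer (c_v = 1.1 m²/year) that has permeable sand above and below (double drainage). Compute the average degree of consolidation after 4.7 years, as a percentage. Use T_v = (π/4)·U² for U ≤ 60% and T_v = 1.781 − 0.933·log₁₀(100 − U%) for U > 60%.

Drainage path length: H_d = H/2 = 4.5 m (double drainage).
T_v = c_v·t/H_d² = 1.1×4.7/4.5² = 0.25531.
T_v = 0.25531 corresponds to the U ≤ 60% branch:
U = √(4T_v/π) = 0.5701

U ≈ 57 %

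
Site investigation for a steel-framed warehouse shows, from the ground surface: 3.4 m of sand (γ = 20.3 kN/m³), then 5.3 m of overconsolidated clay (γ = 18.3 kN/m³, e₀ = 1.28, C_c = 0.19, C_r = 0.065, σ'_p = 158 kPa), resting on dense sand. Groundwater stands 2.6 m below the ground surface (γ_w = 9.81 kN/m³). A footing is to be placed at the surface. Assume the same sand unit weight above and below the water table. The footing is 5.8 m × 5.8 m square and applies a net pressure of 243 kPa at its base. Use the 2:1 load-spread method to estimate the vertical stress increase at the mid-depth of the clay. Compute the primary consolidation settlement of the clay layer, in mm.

S_c ≈ 34.7 mm

Mid-depth of clay below the ground surface: z = 3.4 + 5.3/2 = 6.05 m.
Total vertical stress at mid-clay: σ_v = 20.3×3.4 + 18.3×2.65 = 117.51 kPa.
Pore pressure: u = 9.81×(6.05 − 2.6) = 33.845 kPa.
Initial effective stress: σ'_0 = σ_v − u = 117.51 − 33.845 = 83.665 kPa.
Stress increase at mid-clay by the 2:1 spreading method:
Δσ = qBL/((B+z)(L+z)) = 243×5.8×5.8/((5.8+6.05)(5.8+6.05)) = 58.214 kPa
Final effective stress: σ'_f = 83.665 + 58.214 = 141.88 kPa.
σ'_f = 141.88 ≤ σ'_p = 158 kPa, so the clay remains overconsolidated and only the recompression index applies:
S_c = C_r·H/(1+e₀)·log₁₀(σ'_f/σ'_0) = 0.065×5.3/2.28×log₁₀(141.88/83.665)
    = 0.1511 × 0.22938 = 0.03466 m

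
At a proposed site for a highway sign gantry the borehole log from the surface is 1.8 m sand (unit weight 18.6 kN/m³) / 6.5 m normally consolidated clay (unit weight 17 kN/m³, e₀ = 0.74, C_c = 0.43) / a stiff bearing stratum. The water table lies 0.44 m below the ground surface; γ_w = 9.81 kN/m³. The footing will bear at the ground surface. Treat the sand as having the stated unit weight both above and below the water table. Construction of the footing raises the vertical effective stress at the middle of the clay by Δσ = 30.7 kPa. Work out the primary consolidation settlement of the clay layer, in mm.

S_c ≈ 372 mm

Mid-depth of clay below the ground surface: z = 1.8 + 6.5/2 = 5.05 m.
Total vertical stress at mid-clay: σ_v = 18.6×1.8 + 17×3.25 = 88.73 kPa.
Pore pressure: u = 9.81×(5.05 − 0.44) = 45.224 kPa.
Initial effective stress: σ'_0 = σ_v − u = 88.73 − 45.224 = 43.506 kPa.
Final effective stress: σ'_f = σ'_0 + Δσ = 43.506 + 30.7 = 74.206 kPa.
Normally consolidated clay, so the full stress increment lies on the virgin compression line:
S_c = C_c·H/(1+e₀)·log₁₀(σ'_f/σ'_0) = 0.43×6.5/(1+0.74)×log₁₀(74.206/43.506)
    = 1.6063 × 0.23189 = 0.3725 m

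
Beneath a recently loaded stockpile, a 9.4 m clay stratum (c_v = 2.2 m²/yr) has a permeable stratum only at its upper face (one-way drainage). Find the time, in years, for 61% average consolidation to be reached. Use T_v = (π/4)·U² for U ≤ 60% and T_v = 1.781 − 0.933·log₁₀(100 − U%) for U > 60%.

Drainage path length: H_d = H = 9.4 m (single drainage).
U > 60%: T_v = 1.781 − 0.933·log₁₀(100 − 61) = 0.29654.
t = T_v·H_d²/c_v = 0.29654×9.4²/2.2 = 11.91 years.

t ≈ 11.9 years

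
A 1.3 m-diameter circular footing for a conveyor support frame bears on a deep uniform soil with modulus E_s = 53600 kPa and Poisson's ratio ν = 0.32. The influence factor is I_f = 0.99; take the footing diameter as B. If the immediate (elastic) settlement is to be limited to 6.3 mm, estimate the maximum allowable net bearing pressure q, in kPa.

q ≈ 292 kPa

S_e = q·B·(1−ν²)/E_s · I_f  ⇒  q = S_e·E_s / (B·(1−ν²)·I_f).
q = 0.0063 × 53600 / (1.3 × 0.8976 × 0.99) = 292.3 kPa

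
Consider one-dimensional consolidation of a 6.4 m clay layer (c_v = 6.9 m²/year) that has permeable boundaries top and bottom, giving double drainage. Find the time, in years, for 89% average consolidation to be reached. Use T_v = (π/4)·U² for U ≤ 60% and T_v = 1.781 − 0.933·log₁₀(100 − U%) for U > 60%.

t ≈ 1.2 years

Drainage path length: H_d = H/2 = 3.2 m (double drainage).
U > 60%: T_v = 1.781 − 0.933·log₁₀(100 − 89) = 0.80938.
t = T_v·H_d²/c_v = 0.80938×3.2²/6.9 = 1.201 years.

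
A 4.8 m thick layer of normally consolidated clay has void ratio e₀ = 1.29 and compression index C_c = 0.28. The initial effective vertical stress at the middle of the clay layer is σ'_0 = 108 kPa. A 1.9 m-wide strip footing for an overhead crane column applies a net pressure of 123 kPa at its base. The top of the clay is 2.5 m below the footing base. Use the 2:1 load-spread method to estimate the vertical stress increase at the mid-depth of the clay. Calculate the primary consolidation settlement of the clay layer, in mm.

S_c ≈ 70.4 mm

Mid-depth of clay below the footing base: z = 2.5 + 4.8/2 = 4.9 m.
Stress increase at mid-clay by the 2:1 spreading method:
Δσ = qB/(B+z) = 123×1.9/(1.9+4.9) = 34.368 kPa
Final effective stress: σ'_f = σ'_0 + Δσ = 108 + 34.368 = 142.37 kPa.
Normally consolidated clay, so the full stress increment lies on the virgin compression line:
S_c = C_c·H/(1+e₀)·log₁₀(σ'_f/σ'_0) = 0.28×4.8/(1+1.29)×log₁₀(142.37/108)
    = 0.5869 × 0.11999 = 0.07042 m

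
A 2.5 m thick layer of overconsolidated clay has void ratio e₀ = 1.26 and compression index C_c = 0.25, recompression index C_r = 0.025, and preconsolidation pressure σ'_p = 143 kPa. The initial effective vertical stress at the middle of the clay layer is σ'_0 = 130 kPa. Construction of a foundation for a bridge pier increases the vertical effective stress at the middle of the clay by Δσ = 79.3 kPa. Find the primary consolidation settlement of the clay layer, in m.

S_c ≈ 0.0469 m

Final effective stress: σ'_f = 130 + 79.3 = 209.3 kPa.
σ'_f = 209.3 > σ'_p = 143 kPa, so the stress path crosses the preconsolidation pressure — recompression up to σ'_p, then virgin compression beyond:
S_c = H/(1+e₀)·[C_r·log₁₀(σ'_p/σ'_0) + C_c·log₁₀(σ'_f/σ'_p)]
    = 2.5/2.26 × [0.025×log₁₀(143/130) + 0.25×log₁₀(209.3/143)]
    = 1.1062 × [0.0010348 + 0.041358] = 0.04689 m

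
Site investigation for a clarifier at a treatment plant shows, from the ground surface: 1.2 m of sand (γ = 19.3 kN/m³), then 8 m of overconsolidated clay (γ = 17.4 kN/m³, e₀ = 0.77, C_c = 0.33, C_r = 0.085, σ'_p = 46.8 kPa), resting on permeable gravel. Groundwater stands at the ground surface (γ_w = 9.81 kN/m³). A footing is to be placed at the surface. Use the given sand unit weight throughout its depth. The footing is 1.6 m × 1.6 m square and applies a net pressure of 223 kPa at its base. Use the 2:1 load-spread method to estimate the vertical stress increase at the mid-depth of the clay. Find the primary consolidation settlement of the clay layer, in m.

Mid-depth of clay below the ground surface: z = 1.2 + 8/2 = 5.2 m.
Total vertical stress at mid-clay: σ_v = 19.3×1.2 + 17.4×4 = 92.76 kPa.
Pore pressure: u = 9.81×(5.2 − 0) = 51.012 kPa.
Initial effective stress: σ'_0 = σ_v − u = 92.76 − 51.012 = 41.748 kPa.
Stress increase at mid-clay by the 2:1 spreading method:
Δσ = qBL/((B+z)(L+z)) = 223×1.6×1.6/((1.6+5.2)(1.6+5.2)) = 12.346 kPa
Final effective stress: σ'_f = 41.748 + 12.346 = 54.094 kPa.
σ'_f = 54.094 > σ'_p = 46.8 kPa, so the stress path crosses the preconsolidation pressure — recompression up to σ'_p, then virgin compression beyond:
S_c = H/(1+e₀)·[C_r·log₁₀(σ'_p/σ'_0) + C_c·log₁₀(σ'_f/σ'_p)]
    = 8/1.77 × [0.085×log₁₀(46.8/41.748) + 0.33×log₁₀(54.094/46.8)]
    = 4.5198 × [0.0042169 + 0.020758] = 0.1129 m

S_c ≈ 0.113 m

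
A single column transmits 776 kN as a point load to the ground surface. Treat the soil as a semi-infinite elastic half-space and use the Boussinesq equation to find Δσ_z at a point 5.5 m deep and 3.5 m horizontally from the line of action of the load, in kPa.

Boussinesq vertical stress below a point load on an elastic half-space:
Δσ_z = 3P/(2πz²) · [1 + (r/z)²]^(−5/2)
r/z = 3.5/5.5 = 0.63636; [1+(r/z)²]^(−5/2) = 0.42741.
Δσ_z = 3×776/(2π×5.5²) × 0.42741 = 12.248 × 0.42741 = 5.235 kPa

Δσ_z ≈ 5.23 kPa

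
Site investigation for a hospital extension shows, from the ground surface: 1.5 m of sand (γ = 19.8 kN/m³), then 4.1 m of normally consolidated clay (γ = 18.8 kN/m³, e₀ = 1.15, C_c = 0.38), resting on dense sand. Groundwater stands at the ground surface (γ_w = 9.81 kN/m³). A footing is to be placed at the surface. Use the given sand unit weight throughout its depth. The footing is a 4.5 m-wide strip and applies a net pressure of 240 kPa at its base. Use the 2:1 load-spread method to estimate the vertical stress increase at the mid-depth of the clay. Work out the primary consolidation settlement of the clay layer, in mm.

Mid-depth of clay below the ground surface: z = 1.5 + 4.1/2 = 3.55 m.
Total vertical stress at mid-clay: σ_v = 19.8×1.5 + 18.8×2.05 = 68.24 kPa.
Pore pressure: u = 9.81×(3.55 − 0) = 34.825 kPa.
Initial effective stress: σ'_0 = σ_v − u = 68.24 − 34.825 = 33.415 kPa.
Stress increase at mid-clay by the 2:1 spreading method:
Δσ = qB/(B+z) = 240×4.5/(4.5+3.55) = 134.16 kPa
Final effective stress: σ'_f = σ'_0 + Δσ = 33.415 + 134.16 = 167.57 kPa.
Normally consolidated clay, so the full stress increment lies on the virgin compression line:
S_c = C_c·H/(1+e₀)·log₁₀(σ'_f/σ'_0) = 0.38×4.1/(1+1.15)×log₁₀(167.57/33.415)
    = 0.72465 × 0.70025 = 0.5074 m

S_c ≈ 507 mm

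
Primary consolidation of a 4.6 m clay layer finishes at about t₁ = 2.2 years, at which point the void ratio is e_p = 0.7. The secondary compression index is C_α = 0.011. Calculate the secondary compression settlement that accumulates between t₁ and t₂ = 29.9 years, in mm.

S_s ≈ 33.7 mm

Secondary compression: S_s = C_α·H/(1+e_p)·log₁₀(t₂/t₁)
S_s = 0.011×4.6/(1+0.7)×log₁₀(29.9/2.2)
    = 0.02976 × 1.133 = 0.03373 m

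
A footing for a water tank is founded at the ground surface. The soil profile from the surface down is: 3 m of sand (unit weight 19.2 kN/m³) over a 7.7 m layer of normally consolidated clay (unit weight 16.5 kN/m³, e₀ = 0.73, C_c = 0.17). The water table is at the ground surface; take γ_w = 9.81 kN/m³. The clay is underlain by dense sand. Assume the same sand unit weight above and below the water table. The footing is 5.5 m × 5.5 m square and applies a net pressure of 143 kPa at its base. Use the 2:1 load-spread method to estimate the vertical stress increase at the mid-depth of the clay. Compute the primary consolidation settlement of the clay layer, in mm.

S_c ≈ 139 mm

Mid-depth of clay below the ground surface: z = 3 + 7.7/2 = 6.85 m.
Total vertical stress at mid-clay: σ_v = 19.2×3 + 16.5×3.85 = 121.12 kPa.
Pore pressure: u = 9.81×(6.85 − 0) = 67.198 kPa.
Initial effective stress: σ'_0 = σ_v − u = 121.12 − 67.198 = 53.922 kPa.
Stress increase at mid-clay by the 2:1 spreading method:
Δσ = qBL/((B+z)(L+z)) = 143×5.5×5.5/((5.5+6.85)(5.5+6.85)) = 28.361 kPa
Final effective stress: σ'_f = σ'_0 + Δσ = 53.922 + 28.361 = 82.283 kPa.
Normally consolidated clay, so the full stress increment lies on the virgin compression line:
S_c = C_c·H/(1+e₀)·log₁₀(σ'_f/σ'_0) = 0.17×7.7/(1+0.73)×log₁₀(82.283/53.922)
    = 0.75665 × 0.18354 = 0.1389 m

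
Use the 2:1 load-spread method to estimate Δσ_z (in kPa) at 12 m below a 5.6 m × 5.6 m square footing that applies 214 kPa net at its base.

Δσ_z ≈ 21.7 kPa

By the 2:1 method the load spreads at 1 horizontal : 2 vertical, so at depth z the loaded area has grown by z in each plan dimension:
Δσ = qBL/((B+z)(L+z)) = 214×5.6×5.6/((5.6+12)(5.6+12)) = 21.665 kPa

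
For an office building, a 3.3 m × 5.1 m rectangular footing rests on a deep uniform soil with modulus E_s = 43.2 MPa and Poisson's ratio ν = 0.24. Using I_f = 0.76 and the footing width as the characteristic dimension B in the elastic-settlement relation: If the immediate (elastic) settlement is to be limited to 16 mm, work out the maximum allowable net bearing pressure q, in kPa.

E_s = 43.2 MPa = 43200 kPa.
S_e = q·B·(1−ν²)/E_s · I_f  ⇒  q = S_e·E_s / (B·(1−ν²)·I_f).
q = 0.016 × 43200 / (3.3 × 0.9424 × 0.76) = 292.4 kPa

q ≈ 292 kPa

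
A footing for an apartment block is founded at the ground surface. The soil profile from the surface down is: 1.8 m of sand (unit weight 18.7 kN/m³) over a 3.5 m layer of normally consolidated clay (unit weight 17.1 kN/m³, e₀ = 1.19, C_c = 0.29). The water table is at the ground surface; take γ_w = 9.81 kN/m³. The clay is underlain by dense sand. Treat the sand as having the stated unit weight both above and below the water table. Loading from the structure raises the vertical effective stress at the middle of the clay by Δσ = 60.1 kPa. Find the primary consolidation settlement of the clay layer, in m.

Mid-depth of clay below the ground surface: z = 1.8 + 3.5/2 = 3.55 m.
Total vertical stress at mid-clay: σ_v = 18.7×1.8 + 17.1×1.75 = 63.585 kPa.
Pore pressure: u = 9.81×(3.55 − 0) = 34.825 kPa.
Initial effective stress: σ'_0 = σ_v − u = 63.585 − 34.825 = 28.76 kPa.
Final effective stress: σ'_f = σ'_0 + Δσ = 28.76 + 60.1 = 88.86 kPa.
Normally consolidated clay, so the full stress increment lies on the virgin compression line:
S_c = C_c·H/(1+e₀)·log₁₀(σ'_f/σ'_0) = 0.29×3.5/(1+1.19)×log₁₀(88.86/28.76)
    = 0.46347 × 0.48992 = 0.2271 m

S_c ≈ 0.227 m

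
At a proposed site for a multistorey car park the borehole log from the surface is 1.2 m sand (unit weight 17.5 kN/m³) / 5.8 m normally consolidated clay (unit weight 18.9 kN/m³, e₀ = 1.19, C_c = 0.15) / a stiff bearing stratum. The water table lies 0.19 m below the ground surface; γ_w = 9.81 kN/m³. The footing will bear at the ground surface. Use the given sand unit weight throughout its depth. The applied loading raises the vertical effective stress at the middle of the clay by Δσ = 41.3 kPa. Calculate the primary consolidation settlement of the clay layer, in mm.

S_c ≈ 128 mm

Mid-depth of clay below the ground surface: z = 1.2 + 5.8/2 = 4.1 m.
Total vertical stress at mid-clay: σ_v = 17.5×1.2 + 18.9×2.9 = 75.81 kPa.
Pore pressure: u = 9.81×(4.1 − 0.19) = 38.357 kPa.
Initial effective stress: σ'_0 = σ_v − u = 75.81 − 38.357 = 37.453 kPa.
Final effective stress: σ'_f = σ'_0 + Δσ = 37.453 + 41.3 = 78.753 kPa.
Normally consolidated clay, so the full stress increment lies on the virgin compression line:
S_c = C_c·H/(1+e₀)·log₁₀(σ'_f/σ'_0) = 0.15×5.8/(1+1.19)×log₁₀(78.753/37.453)
    = 0.39726 × 0.32278 = 0.1282 m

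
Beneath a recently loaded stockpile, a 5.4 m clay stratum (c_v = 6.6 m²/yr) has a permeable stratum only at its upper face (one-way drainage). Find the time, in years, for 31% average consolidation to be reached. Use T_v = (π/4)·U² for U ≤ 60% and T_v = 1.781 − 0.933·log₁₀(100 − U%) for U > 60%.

t ≈ 0.333 years

Drainage path length: H_d = H = 5.4 m (single drainage).
U ≤ 60%: T_v = (π/4)·U² = (π/4)×0.31² = 0.075477.
t = T_v·H_d²/c_v = 0.075477×5.4²/6.6 = 0.3335 years.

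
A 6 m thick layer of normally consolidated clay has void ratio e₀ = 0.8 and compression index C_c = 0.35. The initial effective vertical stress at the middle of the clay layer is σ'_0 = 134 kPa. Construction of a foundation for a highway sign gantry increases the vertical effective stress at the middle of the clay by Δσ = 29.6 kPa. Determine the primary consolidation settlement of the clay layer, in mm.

S_c ≈ 101 mm

Final effective stress: σ'_f = σ'_0 + Δσ = 134 + 29.6 = 163.6 kPa.
Normally consolidated clay, so the full stress increment lies on the virgin compression line:
S_c = C_c·H/(1+e₀)·log₁₀(σ'_f/σ'_0) = 0.35×6/(1+0.8)×log₁₀(163.6/134)
    = 1.1667 × 0.086679 = 0.1011 m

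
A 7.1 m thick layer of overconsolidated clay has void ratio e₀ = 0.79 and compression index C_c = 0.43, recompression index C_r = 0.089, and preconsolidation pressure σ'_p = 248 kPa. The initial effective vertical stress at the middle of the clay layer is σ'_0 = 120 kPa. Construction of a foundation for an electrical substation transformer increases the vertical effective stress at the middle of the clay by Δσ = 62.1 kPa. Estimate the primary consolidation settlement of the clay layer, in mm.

S_c ≈ 63.9 mm

Final effective stress: σ'_f = 120 + 62.1 = 182.1 kPa.
σ'_f = 182.1 ≤ σ'_p = 248 kPa, so the clay remains overconsolidated and only the recompression index applies:
S_c = C_r·H/(1+e₀)·log₁₀(σ'_f/σ'_0) = 0.089×7.1/1.79×log₁₀(182.1/120)
    = 0.35302 × 0.18113 = 0.06394 m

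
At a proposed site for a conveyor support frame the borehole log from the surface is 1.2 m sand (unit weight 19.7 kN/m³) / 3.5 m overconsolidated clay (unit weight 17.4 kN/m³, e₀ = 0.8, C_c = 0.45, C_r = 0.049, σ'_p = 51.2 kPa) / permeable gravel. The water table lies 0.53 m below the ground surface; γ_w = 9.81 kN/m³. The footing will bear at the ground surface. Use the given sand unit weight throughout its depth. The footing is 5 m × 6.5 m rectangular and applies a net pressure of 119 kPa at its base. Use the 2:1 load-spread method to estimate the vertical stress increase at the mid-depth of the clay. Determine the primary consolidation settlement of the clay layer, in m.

Mid-depth of clay below the ground surface: z = 1.2 + 3.5/2 = 2.95 m.
Total vertical stress at mid-clay: σ_v = 19.7×1.2 + 17.4×1.75 = 54.09 kPa.
Pore pressure: u = 9.81×(2.95 − 0.53) = 23.74 kPa.
Initial effective stress: σ'_0 = σ_v − u = 54.09 − 23.74 = 30.35 kPa.
Stress increase at mid-clay by the 2:1 spreading method:
Δσ = qBL/((B+z)(L+z)) = 119×5×6.5/((5+2.95)(6.5+2.95)) = 51.479 kPa
Final effective stress: σ'_f = 30.35 + 51.479 = 81.829 kPa.
σ'_f = 81.829 > σ'_p = 51.2 kPa, so the stress path crosses the preconsolidation pressure — recompression up to σ'_p, then virgin compression beyond:
S_c = H/(1+e₀)·[C_r·log₁₀(σ'_p/σ'_0) + C_c·log₁₀(σ'_f/σ'_p)]
    = 3.5/1.8 × [0.049×log₁₀(51.2/30.35) + 0.45×log₁₀(81.829/51.2)]
    = 1.9444 × [0.011128 + 0.091637] = 0.1998 m

S_c ≈ 0.2 m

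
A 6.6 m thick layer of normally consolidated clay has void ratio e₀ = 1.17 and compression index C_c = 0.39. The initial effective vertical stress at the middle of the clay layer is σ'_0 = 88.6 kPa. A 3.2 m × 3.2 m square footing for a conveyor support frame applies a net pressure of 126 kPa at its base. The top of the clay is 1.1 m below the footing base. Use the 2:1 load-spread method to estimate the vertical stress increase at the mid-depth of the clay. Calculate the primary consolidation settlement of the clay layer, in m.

S_c ≈ 0.116 m

Mid-depth of clay below the footing base: z = 1.1 + 6.6/2 = 4.4 m.
Stress increase at mid-clay by the 2:1 spreading method:
Δσ = qBL/((B+z)(L+z)) = 126×3.2×3.2/((3.2+4.4)(3.2+4.4)) = 22.338 kPa
Final effective stress: σ'_f = σ'_0 + Δσ = 88.6 + 22.338 = 110.94 kPa.
Normally consolidated clay, so the full stress increment lies on the virgin compression line:
S_c = C_c·H/(1+e₀)·log₁₀(σ'_f/σ'_0) = 0.39×6.6/(1+1.17)×log₁₀(110.94/88.6)
    = 1.1862 × 0.097654 = 0.1158 m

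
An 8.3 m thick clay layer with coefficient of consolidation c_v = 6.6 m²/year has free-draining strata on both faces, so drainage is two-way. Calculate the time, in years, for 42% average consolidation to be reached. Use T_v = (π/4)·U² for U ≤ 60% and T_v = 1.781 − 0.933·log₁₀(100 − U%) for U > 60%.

Drainage path length: H_d = H/2 = 4.15 m (double drainage).
U ≤ 60%: T_v = (π/4)·U² = (π/4)×0.42² = 0.13854.
t = T_v·H_d²/c_v = 0.13854×4.15²/6.6 = 0.3615 years.

t ≈ 0.362 years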